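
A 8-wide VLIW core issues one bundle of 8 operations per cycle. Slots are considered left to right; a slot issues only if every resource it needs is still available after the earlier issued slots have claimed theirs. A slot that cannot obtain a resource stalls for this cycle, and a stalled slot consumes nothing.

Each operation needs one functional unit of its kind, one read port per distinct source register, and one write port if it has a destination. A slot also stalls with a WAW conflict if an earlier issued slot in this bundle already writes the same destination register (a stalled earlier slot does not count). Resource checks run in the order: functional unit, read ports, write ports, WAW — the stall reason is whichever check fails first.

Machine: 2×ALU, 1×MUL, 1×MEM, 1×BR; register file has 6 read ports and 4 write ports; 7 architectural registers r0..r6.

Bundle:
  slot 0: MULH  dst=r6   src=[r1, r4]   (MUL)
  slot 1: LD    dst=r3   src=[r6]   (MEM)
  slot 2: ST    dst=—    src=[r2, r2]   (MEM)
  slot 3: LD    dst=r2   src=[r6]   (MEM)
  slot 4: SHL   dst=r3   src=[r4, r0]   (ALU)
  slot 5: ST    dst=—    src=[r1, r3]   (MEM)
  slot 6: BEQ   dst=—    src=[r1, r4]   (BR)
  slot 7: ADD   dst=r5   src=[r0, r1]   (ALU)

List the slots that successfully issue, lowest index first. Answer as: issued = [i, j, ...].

slot 0 (MUL): ISSUE — free A2,Mu0,Ld1,B1 rp4 wp3
slot 1 (MEM): ISSUE — free A2,Mu0,Ld0,B1 rp3 wp2
slot 2 (MEM): stall FU — free A2,Mu0,Ld0,B1 rp3 wp2
slot 3 (MEM): stall FU — free A2,Mu0,Ld0,B1 rp3 wp2
slot 4 (ALU): stall WAW — free A2,Mu0,Ld0,B1 rp3 wp2
slot 5 (MEM): stall FU — free A2,Mu0,Ld0,B1 rp3 wp2
slot 6 (BR): ISSUE — free A2,Mu0,Ld0,B0 rp1 wp2
slot 7 (ALU): stall RD_PORT — free A2,Mu0,Ld0,B0 rp1 wp2

issued = [0, 1, 6]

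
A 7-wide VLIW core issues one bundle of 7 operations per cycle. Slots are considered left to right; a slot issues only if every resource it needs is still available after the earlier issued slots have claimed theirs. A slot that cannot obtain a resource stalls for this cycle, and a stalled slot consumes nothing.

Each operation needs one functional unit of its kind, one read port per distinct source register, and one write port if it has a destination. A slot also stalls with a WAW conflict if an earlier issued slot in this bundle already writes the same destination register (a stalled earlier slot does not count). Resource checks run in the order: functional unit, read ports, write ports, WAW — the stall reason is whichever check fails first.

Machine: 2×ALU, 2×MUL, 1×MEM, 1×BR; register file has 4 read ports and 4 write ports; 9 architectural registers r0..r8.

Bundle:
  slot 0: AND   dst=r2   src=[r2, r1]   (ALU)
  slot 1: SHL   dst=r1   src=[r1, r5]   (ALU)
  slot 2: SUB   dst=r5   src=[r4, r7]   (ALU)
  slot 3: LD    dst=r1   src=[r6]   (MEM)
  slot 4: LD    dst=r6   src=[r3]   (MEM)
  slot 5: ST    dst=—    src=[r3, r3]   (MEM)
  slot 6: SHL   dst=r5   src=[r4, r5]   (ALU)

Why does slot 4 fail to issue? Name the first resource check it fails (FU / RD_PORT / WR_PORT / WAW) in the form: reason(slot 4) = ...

reason(slot 4) = RD_PORT

  0. ALU→r2 ⇒ go  {1A/2Mu/1Ld/1B | 2r 3w}
  1. ALU→r1 ⇒ go  {0A/2Mu/1Ld/1B | 0r 2w}
  2. ALU→r5 ⇒ no(FU)  {0A/2Mu/1Ld/1B | 0r 2w}
  3. MEM→r1 ⇒ no(RD_PORT)  {0A/2Mu/1Ld/1B | 0r 2w}
  4. MEM→r6 ⇒ no(RD_PORT)  {0A/2Mu/1Ld/1B | 0r 2w}
  5. MEM ⇒ no(RD_PORT)  {0A/2Mu/1Ld/1B | 0r 2w}
  6. ALU→r5 ⇒ no(FU)  {0A/2Mu/1Ld/1B | 0r 2w}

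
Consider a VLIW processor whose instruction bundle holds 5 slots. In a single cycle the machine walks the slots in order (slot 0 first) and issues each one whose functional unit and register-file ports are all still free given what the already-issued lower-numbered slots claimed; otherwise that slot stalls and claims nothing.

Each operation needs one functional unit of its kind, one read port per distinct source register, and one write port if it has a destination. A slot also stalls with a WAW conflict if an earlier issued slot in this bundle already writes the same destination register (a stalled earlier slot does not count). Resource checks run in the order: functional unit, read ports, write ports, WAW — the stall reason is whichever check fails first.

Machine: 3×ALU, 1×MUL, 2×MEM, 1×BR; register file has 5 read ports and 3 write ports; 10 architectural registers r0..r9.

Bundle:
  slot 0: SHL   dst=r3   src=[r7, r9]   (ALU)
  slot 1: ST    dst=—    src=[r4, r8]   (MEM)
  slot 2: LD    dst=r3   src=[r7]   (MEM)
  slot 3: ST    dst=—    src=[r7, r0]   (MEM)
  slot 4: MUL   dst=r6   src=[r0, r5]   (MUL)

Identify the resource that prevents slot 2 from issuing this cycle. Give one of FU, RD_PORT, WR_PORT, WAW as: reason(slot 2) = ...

(0) want 1×ALU +2rd +1wr — yes → AL2|MU1|ME2|BR1|rd3|wr2
(1) want 1×MEM +2rd +0wr — yes → AL2|MU1|ME1|BR1|rd1|wr2
(2) want 1×MEM +1rd +1wr — WAW → AL2|MU1|ME1|BR1|rd1|wr2
(3) want 1×MEM +2rd +0wr — RD_PORT → AL2|MU1|ME1|BR1|rd1|wr2
(4) want 1×MUL +2rd +1wr — RD_PORT → AL2|MU1|ME1|BR1|rd1|wr2

reason(slot 2) = WAW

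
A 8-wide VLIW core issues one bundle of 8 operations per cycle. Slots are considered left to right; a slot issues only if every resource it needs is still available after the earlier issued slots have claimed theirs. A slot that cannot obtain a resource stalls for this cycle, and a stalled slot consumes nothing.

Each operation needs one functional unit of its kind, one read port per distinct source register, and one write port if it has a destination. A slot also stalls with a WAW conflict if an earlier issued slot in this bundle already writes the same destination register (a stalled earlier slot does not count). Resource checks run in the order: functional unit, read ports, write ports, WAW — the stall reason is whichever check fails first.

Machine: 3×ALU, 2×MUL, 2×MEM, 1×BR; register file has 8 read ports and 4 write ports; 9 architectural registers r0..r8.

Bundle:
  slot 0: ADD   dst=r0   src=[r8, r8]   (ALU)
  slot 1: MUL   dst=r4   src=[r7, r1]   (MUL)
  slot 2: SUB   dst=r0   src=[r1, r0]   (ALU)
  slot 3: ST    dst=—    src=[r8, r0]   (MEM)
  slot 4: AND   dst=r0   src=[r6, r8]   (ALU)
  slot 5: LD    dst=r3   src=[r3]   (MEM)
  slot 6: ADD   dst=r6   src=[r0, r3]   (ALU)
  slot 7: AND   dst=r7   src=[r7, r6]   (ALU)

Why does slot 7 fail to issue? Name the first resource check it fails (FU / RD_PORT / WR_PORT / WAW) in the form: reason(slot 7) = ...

  0. ALU→r0 ⇒ go  {2A/2Mu/2Ld/1B | 7r 3w}
  1. MUL→r4 ⇒ go  {2A/1Mu/2Ld/1B | 5r 2w}
  2. ALU→r0 ⇒ no(WAW)  {2A/1Mu/2Ld/1B | 5r 2w}
  3. MEM ⇒ go  {2A/1Mu/1Ld/1B | 3r 2w}
  4. ALU→r0 ⇒ no(WAW)  {2A/1Mu/1Ld/1B | 3r 2w}
  5. MEM→r3 ⇒ go  {2A/1Mu/0Ld/1B | 2r 1w}
  6. ALU→r6 ⇒ go  {1A/1Mu/0Ld/1B | 0r 0w}
  7. ALU→r7 ⇒ no(RD_PORT)  {1A/1Mu/0Ld/1B | 0r 0w}

reason(slot 7) = RD_PORT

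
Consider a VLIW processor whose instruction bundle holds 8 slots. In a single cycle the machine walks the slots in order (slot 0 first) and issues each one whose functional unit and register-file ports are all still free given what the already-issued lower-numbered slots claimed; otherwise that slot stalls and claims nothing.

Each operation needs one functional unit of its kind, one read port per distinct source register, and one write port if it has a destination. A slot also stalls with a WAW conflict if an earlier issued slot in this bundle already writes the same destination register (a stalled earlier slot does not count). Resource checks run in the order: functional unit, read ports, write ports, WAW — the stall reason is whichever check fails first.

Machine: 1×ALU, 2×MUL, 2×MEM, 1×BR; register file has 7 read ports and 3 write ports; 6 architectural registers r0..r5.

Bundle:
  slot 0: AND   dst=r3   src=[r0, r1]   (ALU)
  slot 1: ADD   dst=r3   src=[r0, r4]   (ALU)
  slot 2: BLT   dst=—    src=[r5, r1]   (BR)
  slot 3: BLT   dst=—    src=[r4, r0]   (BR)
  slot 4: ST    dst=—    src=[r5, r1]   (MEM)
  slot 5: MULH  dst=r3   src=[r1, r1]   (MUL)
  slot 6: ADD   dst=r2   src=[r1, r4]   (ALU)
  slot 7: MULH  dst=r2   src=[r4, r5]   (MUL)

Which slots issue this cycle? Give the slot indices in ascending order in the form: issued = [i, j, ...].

[0] ALU needs rd=2 wr=1: ok; after: ALU=0 MUL=2 MEM=2 BR=1, R=5, W=2
[1] ALU needs rd=2 wr=1: FU; after: ALU=0 MUL=2 MEM=2 BR=1, R=5, W=2
[2] BR needs rd=2 wr=0: ok; after: ALU=0 MUL=2 MEM=2 BR=0, R=3, W=2
[3] BR needs rd=2 wr=0: FU; after: ALU=0 MUL=2 MEM=2 BR=0, R=3, W=2
[4] MEM needs rd=2 wr=0: ok; after: ALU=0 MUL=2 MEM=1 BR=0, R=1, W=2
[5] MUL needs rd=1 wr=1: WAW; after: ALU=0 MUL=2 MEM=1 BR=0, R=1, W=2
[6] ALU needs rd=2 wr=1: FU; after: ALU=0 MUL=2 MEM=1 BR=0, R=1, W=2
[7] MUL needs rd=2 wr=1: RD_PORT; after: ALU=0 MUL=2 MEM=1 BR=0, R=1, W=2

issued = [0, 2, 4]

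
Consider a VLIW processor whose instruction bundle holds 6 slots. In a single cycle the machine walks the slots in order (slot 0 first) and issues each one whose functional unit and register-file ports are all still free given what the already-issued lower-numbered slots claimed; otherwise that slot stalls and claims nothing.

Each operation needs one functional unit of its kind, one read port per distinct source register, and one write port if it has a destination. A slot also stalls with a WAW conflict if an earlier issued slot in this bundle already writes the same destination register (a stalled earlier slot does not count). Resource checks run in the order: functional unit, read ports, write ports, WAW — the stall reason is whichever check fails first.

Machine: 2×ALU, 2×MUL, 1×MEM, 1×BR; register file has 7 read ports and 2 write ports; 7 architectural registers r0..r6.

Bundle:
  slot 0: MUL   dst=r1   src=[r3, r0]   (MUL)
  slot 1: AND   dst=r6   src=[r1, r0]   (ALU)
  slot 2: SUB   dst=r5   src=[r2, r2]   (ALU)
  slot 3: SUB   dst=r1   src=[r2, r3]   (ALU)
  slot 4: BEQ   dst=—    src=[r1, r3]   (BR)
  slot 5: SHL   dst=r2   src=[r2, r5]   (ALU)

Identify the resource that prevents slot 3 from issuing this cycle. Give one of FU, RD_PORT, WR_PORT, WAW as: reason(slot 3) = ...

reason(slot 3) = WR_PORT

#0 MUL src=r3,r0 dispatched  <A:2 Mu:1 Ld:1 B:1 rd:5 wr:1>
#1 ALU src=r1,r0 dispatched  <A:1 Mu:1 Ld:1 B:1 rd:3 wr:0>
#2 ALU src=r2,r2 held:WR_PORT  <A:1 Mu:1 Ld:1 B:1 rd:3 wr:0>
#3 ALU src=r2,r3 held:WR_PORT  <A:1 Mu:1 Ld:1 B:1 rd:3 wr:0>
#4 BR src=r1,r3 dispatched  <A:1 Mu:1 Ld:1 B:0 rd:1 wr:0>
#5 ALU src=r2,r5 held:RD_PORT  <A:1 Mu:1 Ld:1 B:0 rd:1 wr:0>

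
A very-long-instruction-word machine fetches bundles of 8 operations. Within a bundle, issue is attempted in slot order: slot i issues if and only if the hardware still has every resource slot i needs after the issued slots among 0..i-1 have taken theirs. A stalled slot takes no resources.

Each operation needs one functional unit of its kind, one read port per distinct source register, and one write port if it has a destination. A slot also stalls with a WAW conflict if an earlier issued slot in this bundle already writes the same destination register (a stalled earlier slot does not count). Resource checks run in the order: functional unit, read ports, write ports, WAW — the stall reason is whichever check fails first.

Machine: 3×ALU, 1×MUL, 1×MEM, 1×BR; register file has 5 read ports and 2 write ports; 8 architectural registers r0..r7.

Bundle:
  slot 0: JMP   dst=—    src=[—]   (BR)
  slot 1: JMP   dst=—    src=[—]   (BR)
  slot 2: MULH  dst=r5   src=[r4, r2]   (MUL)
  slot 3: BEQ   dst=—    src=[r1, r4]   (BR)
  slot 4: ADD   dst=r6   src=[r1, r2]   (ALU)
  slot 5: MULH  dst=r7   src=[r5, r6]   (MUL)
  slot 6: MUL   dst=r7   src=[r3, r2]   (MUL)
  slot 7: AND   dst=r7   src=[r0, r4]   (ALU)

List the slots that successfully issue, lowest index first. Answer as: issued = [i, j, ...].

issued = [0, 2, 4]

(0) want 1×BR +0rd +0wr — yes → AL3|MU1|ME1|BR0|rd5|wr2
(1) want 1×BR +0rd +0wr — FU → AL3|MU1|ME1|BR0|rd5|wr2
(2) want 1×MUL +2rd +1wr — yes → AL3|MU0|ME1|BR0|rd3|wr1
(3) want 1×BR +2rd +0wr — FU → AL3|MU0|ME1|BR0|rd3|wr1
(4) want 1×ALU +2rd +1wr — yes → AL2|MU0|ME1|BR0|rd1|wr0
(5) want 1×MUL +2rd +1wr — FU → AL2|MU0|ME1|BR0|rd1|wr0
(6) want 1×MUL +2rd +1wr — FU → AL2|MU0|ME1|BR0|rd1|wr0
(7) want 1×ALU +2rd +1wr — RD_PORT → AL2|MU0|ME1|BR0|rd1|wr0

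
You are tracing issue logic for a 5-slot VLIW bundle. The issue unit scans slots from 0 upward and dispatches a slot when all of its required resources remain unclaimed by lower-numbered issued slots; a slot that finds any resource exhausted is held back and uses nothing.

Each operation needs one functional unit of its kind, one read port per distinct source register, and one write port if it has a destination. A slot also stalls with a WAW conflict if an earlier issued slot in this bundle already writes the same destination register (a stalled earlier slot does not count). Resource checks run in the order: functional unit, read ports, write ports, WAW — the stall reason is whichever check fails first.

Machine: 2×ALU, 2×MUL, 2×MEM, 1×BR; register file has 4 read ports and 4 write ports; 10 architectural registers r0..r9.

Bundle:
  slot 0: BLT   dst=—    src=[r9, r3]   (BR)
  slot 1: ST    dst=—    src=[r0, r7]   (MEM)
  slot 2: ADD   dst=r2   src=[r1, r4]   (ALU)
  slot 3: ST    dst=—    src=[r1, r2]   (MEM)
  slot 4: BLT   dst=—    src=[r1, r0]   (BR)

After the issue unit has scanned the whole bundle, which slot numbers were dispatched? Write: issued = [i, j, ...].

issued = [0, 1]

#0 BR src=r9,r3 dispatched  <A:2 Mu:2 Ld:2 B:0 rd:2 wr:4>
#1 MEM src=r0,r7 dispatched  <A:2 Mu:2 Ld:1 B:0 rd:0 wr:4>
#2 ALU src=r1,r4 held:RD_PORT  <A:2 Mu:2 Ld:1 B:0 rd:0 wr:4>
#3 MEM src=r1,r2 held:RD_PORT  <A:2 Mu:2 Ld:1 B:0 rd:0 wr:4>
#4 BR src=r1,r0 held:FU  <A:2 Mu:2 Ld:1 B:0 rd:0 wr:4>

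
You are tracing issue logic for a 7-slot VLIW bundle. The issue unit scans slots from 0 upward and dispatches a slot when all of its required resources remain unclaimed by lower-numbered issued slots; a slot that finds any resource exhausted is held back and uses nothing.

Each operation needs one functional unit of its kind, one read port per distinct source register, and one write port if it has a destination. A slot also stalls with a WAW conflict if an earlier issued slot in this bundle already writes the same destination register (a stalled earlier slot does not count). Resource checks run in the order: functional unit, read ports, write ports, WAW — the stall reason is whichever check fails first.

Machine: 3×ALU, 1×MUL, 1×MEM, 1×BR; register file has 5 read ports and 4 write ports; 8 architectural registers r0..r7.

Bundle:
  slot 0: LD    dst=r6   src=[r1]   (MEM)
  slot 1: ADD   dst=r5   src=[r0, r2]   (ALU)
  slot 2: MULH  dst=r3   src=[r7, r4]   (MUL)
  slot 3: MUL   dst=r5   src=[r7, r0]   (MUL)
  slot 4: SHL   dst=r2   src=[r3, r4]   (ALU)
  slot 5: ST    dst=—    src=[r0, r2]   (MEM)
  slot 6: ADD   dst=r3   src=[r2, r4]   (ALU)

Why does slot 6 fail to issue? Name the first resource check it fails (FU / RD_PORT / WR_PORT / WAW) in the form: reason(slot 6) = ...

  0. MEM→r6 ⇒ go  {3A/1Mu/0Ld/1B | 4r 3w}
  1. ALU→r5 ⇒ go  {2A/1Mu/0Ld/1B | 2r 2w}
  2. MUL→r3 ⇒ go  {2A/0Mu/0Ld/1B | 0r 1w}
  3. MUL→r5 ⇒ no(FU)  {2A/0Mu/0Ld/1B | 0r 1w}
  4. ALU→r2 ⇒ no(RD_PORT)  {2A/0Mu/0Ld/1B | 0r 1w}
  5. MEM ⇒ no(FU)  {2A/0Mu/0Ld/1B | 0r 1w}
  6. ALU→r3 ⇒ no(RD_PORT)  {2A/0Mu/0Ld/1B | 0r 1w}

reason(slot 6) = RD_PORT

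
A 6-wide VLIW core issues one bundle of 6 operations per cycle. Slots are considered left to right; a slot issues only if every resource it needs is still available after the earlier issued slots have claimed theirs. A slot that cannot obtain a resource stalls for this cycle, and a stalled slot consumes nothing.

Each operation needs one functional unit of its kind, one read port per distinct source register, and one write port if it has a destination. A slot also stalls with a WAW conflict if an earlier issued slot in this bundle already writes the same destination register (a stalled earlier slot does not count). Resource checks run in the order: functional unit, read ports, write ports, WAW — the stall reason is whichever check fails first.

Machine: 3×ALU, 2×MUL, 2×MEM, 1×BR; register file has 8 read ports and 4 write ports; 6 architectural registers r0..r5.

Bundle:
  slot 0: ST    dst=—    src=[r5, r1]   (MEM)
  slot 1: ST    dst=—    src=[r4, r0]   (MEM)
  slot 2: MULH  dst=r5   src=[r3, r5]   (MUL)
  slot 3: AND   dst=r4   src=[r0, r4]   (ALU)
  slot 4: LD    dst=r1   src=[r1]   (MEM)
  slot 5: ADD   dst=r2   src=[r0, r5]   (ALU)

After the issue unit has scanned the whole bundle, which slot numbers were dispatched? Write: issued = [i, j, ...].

[0] MEM needs rd=2 wr=0: ok; after: ALU=3 MUL=2 MEM=1 BR=1, R=6, W=4
[1] MEM needs rd=2 wr=0: ok; after: ALU=3 MUL=2 MEM=0 BR=1, R=4, W=4
[2] MUL needs rd=2 wr=1: ok; after: ALU=3 MUL=1 MEM=0 BR=1, R=2, W=3
[3] ALU needs rd=2 wr=1: ok; after: ALU=2 MUL=1 MEM=0 BR=1, R=0, W=2
[4] MEM needs rd=1 wr=1: FU; after: ALU=2 MUL=1 MEM=0 BR=1, R=0, W=2
[5] ALU needs rd=2 wr=1: RD_PORT; after: ALU=2 MUL=1 MEM=0 BR=1, R=0, W=2

issued = [0, 1, 2, 3]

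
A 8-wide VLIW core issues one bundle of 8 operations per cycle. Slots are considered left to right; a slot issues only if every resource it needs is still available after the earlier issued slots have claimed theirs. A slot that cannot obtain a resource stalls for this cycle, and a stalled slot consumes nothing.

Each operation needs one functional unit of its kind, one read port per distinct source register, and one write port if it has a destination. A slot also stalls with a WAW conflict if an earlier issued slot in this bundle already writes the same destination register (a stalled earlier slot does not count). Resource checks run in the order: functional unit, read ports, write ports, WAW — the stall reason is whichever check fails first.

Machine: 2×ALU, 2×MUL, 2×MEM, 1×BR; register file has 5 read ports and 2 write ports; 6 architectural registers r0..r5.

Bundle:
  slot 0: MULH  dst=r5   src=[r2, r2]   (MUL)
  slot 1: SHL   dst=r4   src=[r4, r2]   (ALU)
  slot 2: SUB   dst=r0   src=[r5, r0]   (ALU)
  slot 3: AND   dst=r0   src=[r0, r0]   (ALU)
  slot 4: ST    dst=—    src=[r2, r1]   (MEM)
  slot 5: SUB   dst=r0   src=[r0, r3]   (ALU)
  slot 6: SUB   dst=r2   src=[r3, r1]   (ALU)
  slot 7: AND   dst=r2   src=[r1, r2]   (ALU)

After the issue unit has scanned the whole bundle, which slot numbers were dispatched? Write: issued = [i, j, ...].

  0. MUL→r5 ⇒ go  {2A/1Mu/2Ld/1B | 4r 1w}
  1. ALU→r4 ⇒ go  {1A/1Mu/2Ld/1B | 2r 0w}
  2. ALU→r0 ⇒ no(WR_PORT)  {1A/1Mu/2Ld/1B | 2r 0w}
  3. ALU→r0 ⇒ no(WR_PORT)  {1A/1Mu/2Ld/1B | 2r 0w}
  4. MEM ⇒ go  {1A/1Mu/1Ld/1B | 0r 0w}
  5. ALU→r0 ⇒ no(RD_PORT)  {1A/1Mu/1Ld/1B | 0r 0w}
  6. ALU→r2 ⇒ no(RD_PORT)  {1A/1Mu/1Ld/1B | 0r 0w}
  7. ALU→r2 ⇒ no(RD_PORT)  {1A/1Mu/1Ld/1B | 0r 0w}

issued = [0, 1, 4]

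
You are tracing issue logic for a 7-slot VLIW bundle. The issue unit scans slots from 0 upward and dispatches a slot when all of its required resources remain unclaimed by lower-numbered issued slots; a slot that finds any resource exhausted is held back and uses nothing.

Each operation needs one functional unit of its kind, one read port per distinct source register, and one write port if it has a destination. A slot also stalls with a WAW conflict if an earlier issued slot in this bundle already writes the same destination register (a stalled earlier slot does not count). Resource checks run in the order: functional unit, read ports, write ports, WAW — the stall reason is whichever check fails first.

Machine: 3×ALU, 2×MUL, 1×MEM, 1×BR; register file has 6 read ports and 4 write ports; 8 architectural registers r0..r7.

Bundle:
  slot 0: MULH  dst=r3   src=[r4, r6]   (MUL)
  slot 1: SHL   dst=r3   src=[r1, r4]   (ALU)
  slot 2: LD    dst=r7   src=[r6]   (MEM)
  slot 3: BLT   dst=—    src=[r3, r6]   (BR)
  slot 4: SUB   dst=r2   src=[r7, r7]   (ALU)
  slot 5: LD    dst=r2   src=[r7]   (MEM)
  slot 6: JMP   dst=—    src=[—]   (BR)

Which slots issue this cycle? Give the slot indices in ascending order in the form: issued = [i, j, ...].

issued = [0, 2, 3, 4]

slot 0 (MUL): ISSUE — free A3,Mu1,Ld1,B1 rp4 wp3
slot 1 (ALU): stall WAW — free A3,Mu1,Ld1,B1 rp4 wp3
slot 2 (MEM): ISSUE — free A3,Mu1,Ld0,B1 rp3 wp2
slot 3 (BR): ISSUE — free A3,Mu1,Ld0,B0 rp1 wp2
slot 4 (ALU): ISSUE — free A2,Mu1,Ld0,B0 rp0 wp1
slot 5 (MEM): stall FU — free A2,Mu1,Ld0,B0 rp0 wp1
slot 6 (BR): stall FU — free A2,Mu1,Ld0,B0 rp0 wp1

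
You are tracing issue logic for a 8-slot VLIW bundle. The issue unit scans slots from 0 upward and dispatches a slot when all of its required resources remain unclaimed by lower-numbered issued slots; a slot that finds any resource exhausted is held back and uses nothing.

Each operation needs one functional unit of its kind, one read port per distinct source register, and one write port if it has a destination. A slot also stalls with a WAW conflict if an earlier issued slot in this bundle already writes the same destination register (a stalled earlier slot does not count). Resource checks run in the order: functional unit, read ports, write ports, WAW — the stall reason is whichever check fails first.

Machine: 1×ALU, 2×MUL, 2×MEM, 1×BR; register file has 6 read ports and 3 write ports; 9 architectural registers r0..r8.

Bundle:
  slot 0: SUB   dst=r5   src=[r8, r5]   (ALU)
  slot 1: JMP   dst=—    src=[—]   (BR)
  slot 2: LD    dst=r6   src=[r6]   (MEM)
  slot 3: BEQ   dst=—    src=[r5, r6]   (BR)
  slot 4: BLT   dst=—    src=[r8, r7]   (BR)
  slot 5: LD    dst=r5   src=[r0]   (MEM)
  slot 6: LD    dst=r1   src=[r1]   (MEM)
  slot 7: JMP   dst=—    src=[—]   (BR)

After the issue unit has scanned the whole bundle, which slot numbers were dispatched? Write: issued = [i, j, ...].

#0 ALU src=r8,r5 dispatched  <A:0 Mu:2 Ld:2 B:1 rd:4 wr:2>
#1 BR src=- dispatched  <A:0 Mu:2 Ld:2 B:0 rd:4 wr:2>
#2 MEM src=r6 dispatched  <A:0 Mu:2 Ld:1 B:0 rd:3 wr:1>
#3 BR src=r5,r6 held:FU  <A:0 Mu:2 Ld:1 B:0 rd:3 wr:1>
#4 BR src=r8,r7 held:FU  <A:0 Mu:2 Ld:1 B:0 rd:3 wr:1>
#5 MEM src=r0 held:WAW  <A:0 Mu:2 Ld:1 B:0 rd:3 wr:1>
#6 MEM src=r1 dispatched  <A:0 Mu:2 Ld:0 B:0 rd:2 wr:0>
#7 BR src=- held:FU  <A:0 Mu:2 Ld:0 B:0 rd:2 wr:0>

issued = [0, 1, 2, 6]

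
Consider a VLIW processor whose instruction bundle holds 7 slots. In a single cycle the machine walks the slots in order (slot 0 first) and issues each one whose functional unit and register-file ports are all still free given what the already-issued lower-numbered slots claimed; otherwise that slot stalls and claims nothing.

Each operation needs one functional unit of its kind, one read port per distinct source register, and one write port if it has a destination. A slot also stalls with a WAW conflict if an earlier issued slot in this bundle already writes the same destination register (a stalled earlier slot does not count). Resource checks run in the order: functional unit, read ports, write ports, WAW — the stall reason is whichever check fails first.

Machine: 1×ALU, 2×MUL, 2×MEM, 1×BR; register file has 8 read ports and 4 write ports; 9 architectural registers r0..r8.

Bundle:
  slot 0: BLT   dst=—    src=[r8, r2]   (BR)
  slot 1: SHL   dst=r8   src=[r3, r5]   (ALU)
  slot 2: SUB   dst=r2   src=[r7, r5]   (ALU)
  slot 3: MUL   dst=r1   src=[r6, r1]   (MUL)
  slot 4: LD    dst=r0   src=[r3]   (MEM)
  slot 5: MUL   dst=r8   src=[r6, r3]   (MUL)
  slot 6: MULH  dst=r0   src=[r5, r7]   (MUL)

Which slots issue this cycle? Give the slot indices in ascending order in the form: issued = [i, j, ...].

  0. BR ⇒ go  {1A/2Mu/2Ld/0B | 6r 4w}
  1. ALU→r8 ⇒ go  {0A/2Mu/2Ld/0B | 4r 3w}
  2. ALU→r2 ⇒ no(FU)  {0A/2Mu/2Ld/0B | 4r 3w}
  3. MUL→r1 ⇒ go  {0A/1Mu/2Ld/0B | 2r 2w}
  4. MEM→r0 ⇒ go  {0A/1Mu/1Ld/0B | 1r 1w}
  5. MUL→r8 ⇒ no(RD_PORT)  {0A/1Mu/1Ld/0B | 1r 1w}
  6. MUL→r0 ⇒ no(RD_PORT)  {0A/1Mu/1Ld/0B | 1r 1w}

issued = [0, 1, 3, 4]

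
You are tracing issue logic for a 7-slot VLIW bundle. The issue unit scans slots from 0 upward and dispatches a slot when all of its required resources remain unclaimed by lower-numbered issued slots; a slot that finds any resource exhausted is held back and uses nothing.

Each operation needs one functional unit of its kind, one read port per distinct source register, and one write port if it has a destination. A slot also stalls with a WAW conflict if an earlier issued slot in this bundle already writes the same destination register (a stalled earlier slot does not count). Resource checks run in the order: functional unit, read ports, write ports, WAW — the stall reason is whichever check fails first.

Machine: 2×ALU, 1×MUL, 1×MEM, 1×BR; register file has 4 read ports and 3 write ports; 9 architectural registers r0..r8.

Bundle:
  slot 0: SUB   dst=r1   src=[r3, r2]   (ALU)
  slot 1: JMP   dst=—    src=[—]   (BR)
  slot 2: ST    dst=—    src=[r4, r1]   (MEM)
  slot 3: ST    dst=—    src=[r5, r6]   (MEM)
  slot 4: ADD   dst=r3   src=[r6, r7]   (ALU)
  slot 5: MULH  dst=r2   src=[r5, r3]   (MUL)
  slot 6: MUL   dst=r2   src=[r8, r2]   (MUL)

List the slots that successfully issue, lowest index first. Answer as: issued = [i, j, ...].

#0 ALU src=r3,r2 dispatched  <A:1 Mu:1 Ld:1 B:1 rd:2 wr:2>
#1 BR src=- dispatched  <A:1 Mu:1 Ld:1 B:0 rd:2 wr:2>
#2 MEM src=r4,r1 dispatched  <A:1 Mu:1 Ld:0 B:0 rd:0 wr:2>
#3 MEM src=r5,r6 held:FU  <A:1 Mu:1 Ld:0 B:0 rd:0 wr:2>
#4 ALU src=r6,r7 held:RD_PORT  <A:1 Mu:1 Ld:0 B:0 rd:0 wr:2>
#5 MUL src=r5,r3 held:RD_PORT  <A:1 Mu:1 Ld:0 B:0 rd:0 wr:2>
#6 MUL src=r8,r2 held:RD_PORT  <A:1 Mu:1 Ld:0 B:0 rd:0 wr:2>

issued = [0, 1, 2]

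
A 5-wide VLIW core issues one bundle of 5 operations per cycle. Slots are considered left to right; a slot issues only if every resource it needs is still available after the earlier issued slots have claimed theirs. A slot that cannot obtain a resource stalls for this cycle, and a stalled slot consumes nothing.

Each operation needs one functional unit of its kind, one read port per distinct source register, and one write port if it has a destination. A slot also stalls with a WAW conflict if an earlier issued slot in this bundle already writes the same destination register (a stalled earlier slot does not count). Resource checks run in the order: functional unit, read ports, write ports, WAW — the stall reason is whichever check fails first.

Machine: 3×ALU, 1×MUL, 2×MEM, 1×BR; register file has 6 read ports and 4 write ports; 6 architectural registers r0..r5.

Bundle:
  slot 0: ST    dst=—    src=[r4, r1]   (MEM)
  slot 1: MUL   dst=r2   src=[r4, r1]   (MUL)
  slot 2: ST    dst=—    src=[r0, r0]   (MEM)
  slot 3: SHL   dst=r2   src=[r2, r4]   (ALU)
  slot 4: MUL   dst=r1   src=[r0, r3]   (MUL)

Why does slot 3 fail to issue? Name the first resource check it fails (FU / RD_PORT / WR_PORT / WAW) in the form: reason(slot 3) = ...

reason(slot 3) = RD_PORT

[0] MEM needs rd=2 wr=0: ok; after: ALU=3 MUL=1 MEM=1 BR=1, R=4, W=4
[1] MUL needs rd=2 wr=1: ok; after: ALU=3 MUL=0 MEM=1 BR=1, R=2, W=3
[2] MEM needs rd=1 wr=0: ok; after: ALU=3 MUL=0 MEM=0 BR=1, R=1, W=3
[3] ALU needs rd=2 wr=1: RD_PORT; after: ALU=3 MUL=0 MEM=0 BR=1, R=1, W=3
[4] MUL needs rd=2 wr=1: FU; after: ALU=3 MUL=0 MEM=0 BR=1, R=1, W=3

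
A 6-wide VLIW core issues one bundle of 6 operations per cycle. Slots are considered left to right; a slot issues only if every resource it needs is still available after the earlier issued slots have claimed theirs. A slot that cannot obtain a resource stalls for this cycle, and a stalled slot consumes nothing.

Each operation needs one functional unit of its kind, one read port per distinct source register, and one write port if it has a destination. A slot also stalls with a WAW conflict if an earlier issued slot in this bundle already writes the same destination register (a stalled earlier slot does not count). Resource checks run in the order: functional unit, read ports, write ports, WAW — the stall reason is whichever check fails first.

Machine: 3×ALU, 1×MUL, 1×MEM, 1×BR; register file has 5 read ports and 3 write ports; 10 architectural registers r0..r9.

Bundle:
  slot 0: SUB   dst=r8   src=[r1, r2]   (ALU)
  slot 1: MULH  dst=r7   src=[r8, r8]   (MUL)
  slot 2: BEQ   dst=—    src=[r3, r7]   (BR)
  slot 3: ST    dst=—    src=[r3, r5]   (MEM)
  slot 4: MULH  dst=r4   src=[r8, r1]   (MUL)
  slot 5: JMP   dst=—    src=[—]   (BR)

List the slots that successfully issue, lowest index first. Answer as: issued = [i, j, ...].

issued = [0, 1, 2]

#0 ALU src=r1,r2 dispatched  <A:2 Mu:1 Ld:1 B:1 rd:3 wr:2>
#1 MUL src=r8,r8 dispatched  <A:2 Mu:0 Ld:1 B:1 rd:2 wr:1>
#2 BR src=r3,r7 dispatched  <A:2 Mu:0 Ld:1 B:0 rd:0 wr:1>
#3 MEM src=r3,r5 held:RD_PORT  <A:2 Mu:0 Ld:1 B:0 rd:0 wr:1>
#4 MUL src=r8,r1 held:FU  <A:2 Mu:0 Ld:1 B:0 rd:0 wr:1>
#5 BR src=- held:FU  <A:2 Mu:0 Ld:1 B:0 rd:0 wr:1>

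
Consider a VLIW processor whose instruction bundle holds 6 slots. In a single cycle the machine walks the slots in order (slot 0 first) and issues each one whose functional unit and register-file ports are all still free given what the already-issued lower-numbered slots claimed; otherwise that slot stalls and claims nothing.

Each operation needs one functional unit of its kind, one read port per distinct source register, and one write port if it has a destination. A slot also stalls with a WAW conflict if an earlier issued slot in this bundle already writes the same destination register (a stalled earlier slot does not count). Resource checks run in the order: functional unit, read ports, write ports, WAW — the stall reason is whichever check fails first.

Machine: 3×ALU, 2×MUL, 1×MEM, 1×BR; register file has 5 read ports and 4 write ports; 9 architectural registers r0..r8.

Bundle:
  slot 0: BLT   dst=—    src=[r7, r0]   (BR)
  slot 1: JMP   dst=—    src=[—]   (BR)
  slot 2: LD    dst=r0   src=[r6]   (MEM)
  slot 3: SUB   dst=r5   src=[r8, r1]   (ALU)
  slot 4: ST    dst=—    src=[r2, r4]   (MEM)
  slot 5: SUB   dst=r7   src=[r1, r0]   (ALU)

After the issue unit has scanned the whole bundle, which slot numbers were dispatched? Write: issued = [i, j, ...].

issued = [0, 2, 3]

  0. BR ⇒ go  {3A/2Mu/1Ld/0B | 3r 4w}
  1. BR ⇒ no(FU)  {3A/2Mu/1Ld/0B | 3r 4w}
  2. MEM→r0 ⇒ go  {3A/2Mu/0Ld/0B | 2r 3w}
  3. ALU→r5 ⇒ go  {2A/2Mu/0Ld/0B | 0r 2w}
  4. MEM ⇒ no(FU)  {2A/2Mu/0Ld/0B | 0r 2w}
  5. ALU→r7 ⇒ no(RD_PORT)  {2A/2Mu/0Ld/0B | 0r 2w}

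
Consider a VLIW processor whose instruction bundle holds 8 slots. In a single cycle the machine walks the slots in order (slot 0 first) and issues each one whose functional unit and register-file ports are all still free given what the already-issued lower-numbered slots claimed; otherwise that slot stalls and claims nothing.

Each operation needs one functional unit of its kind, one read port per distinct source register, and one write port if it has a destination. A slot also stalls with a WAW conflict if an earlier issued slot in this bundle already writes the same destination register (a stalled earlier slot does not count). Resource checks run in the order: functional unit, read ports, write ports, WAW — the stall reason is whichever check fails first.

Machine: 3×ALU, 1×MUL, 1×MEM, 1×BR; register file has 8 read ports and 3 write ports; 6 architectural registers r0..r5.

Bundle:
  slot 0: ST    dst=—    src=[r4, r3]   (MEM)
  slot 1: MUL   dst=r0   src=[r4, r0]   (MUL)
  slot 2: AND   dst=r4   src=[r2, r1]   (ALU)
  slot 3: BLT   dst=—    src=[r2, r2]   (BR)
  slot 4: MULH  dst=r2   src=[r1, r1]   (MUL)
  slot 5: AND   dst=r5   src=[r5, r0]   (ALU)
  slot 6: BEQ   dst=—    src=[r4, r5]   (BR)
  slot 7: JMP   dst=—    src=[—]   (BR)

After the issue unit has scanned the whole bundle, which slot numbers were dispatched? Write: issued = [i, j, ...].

issued = [0, 1, 2, 3]

(0) want 1×MEM +2rd +0wr — yes → AL3|MU1|ME0|BR1|rd6|wr3
(1) want 1×MUL +2rd +1wr — yes → AL3|MU0|ME0|BR1|rd4|wr2
(2) want 1×ALU +2rd +1wr — yes → AL2|MU0|ME0|BR1|rd2|wr1
(3) want 1×BR +1rd +0wr — yes → AL2|MU0|ME0|BR0|rd1|wr1
(4) want 1×MUL +1rd +1wr — FU → AL2|MU0|ME0|BR0|rd1|wr1
(5) want 1×ALU +2rd +1wr — RD_PORT → AL2|MU0|ME0|BR0|rd1|wr1
(6) want 1×BR +2rd +0wr — FU → AL2|MU0|ME0|BR0|rd1|wr1
(7) want 1×BR +0rd +0wr — FU → AL2|MU0|ME0|BR0|rd1|wr1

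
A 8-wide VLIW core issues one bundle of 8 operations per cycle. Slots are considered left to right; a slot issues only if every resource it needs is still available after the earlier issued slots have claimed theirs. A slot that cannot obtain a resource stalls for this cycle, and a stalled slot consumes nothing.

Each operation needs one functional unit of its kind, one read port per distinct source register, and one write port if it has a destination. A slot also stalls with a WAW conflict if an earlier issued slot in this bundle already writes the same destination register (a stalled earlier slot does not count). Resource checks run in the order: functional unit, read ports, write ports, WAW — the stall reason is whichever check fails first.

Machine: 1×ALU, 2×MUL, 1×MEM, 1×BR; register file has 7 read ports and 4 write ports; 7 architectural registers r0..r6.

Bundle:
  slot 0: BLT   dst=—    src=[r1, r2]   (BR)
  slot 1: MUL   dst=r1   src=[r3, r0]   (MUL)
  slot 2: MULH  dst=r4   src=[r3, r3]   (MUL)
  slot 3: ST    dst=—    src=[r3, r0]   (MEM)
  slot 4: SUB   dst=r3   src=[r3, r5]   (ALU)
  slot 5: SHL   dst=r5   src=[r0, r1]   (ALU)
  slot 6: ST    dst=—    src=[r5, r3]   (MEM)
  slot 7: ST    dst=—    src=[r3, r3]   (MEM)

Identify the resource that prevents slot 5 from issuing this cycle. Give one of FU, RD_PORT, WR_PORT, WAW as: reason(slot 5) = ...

  0. BR ⇒ go  {1A/2Mu/1Ld/0B | 5r 4w}
  1. MUL→r1 ⇒ go  {1A/1Mu/1Ld/0B | 3r 3w}
  2. MUL→r4 ⇒ go  {1A/0Mu/1Ld/0B | 2r 2w}
  3. MEM ⇒ go  {1A/0Mu/0Ld/0B | 0r 2w}
  4. ALU→r3 ⇒ no(RD_PORT)  {1A/0Mu/0Ld/0B | 0r 2w}
  5. ALU→r5 ⇒ no(RD_PORT)  {1A/0Mu/0Ld/0B | 0r 2w}
  6. MEM ⇒ no(FU)  {1A/0Mu/0Ld/0B | 0r 2w}
  7. MEM ⇒ no(FU)  {1A/0Mu/0Ld/0B | 0r 2w}

reason(slot 5) = RD_PORT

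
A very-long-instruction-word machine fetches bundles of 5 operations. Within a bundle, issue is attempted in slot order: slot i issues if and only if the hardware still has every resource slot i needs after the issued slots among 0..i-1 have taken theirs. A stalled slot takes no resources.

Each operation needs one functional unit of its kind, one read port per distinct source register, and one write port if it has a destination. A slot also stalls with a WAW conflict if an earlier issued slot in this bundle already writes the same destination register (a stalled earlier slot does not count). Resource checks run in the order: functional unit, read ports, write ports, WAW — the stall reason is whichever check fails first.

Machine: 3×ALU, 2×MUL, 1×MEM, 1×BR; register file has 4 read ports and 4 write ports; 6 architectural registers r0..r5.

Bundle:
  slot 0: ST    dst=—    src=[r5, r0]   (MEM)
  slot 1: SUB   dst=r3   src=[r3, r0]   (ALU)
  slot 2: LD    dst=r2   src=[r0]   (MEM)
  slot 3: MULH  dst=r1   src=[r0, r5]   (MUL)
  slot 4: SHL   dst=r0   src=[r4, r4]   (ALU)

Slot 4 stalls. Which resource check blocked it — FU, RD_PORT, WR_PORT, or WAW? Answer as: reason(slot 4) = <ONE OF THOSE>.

reason(slot 4) = RD_PORT

[0] MEM needs rd=2 wr=0: ok; after: ALU=3 MUL=2 MEM=0 BR=1, R=2, W=4
[1] ALU needs rd=2 wr=1: ok; after: ALU=2 MUL=2 MEM=0 BR=1, R=0, W=3
[2] MEM needs rd=1 wr=1: FU; after: ALU=2 MUL=2 MEM=0 BR=1, R=0, W=3
[3] MUL needs rd=2 wr=1: RD_PORT; after: ALU=2 MUL=2 MEM=0 BR=1, R=0, W=3
[4] ALU needs rd=1 wr=1: RD_PORT; after: ALU=2 MUL=2 MEM=0 BR=1, R=0, W=3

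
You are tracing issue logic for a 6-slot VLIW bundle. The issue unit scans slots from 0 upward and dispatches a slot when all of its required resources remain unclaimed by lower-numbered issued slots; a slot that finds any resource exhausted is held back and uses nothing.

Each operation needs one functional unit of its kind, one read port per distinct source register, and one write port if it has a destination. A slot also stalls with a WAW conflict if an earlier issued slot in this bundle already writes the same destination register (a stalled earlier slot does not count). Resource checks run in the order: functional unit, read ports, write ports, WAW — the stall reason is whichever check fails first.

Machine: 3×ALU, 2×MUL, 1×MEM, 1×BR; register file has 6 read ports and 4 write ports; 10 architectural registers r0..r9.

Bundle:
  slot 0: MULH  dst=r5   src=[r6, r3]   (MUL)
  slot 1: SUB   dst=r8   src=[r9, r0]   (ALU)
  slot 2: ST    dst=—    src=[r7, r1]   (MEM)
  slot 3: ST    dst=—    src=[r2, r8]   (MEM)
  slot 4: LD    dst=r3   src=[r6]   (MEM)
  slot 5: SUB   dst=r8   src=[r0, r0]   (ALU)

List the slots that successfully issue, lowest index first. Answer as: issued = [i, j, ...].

issued = [0, 1, 2]

(0) want 1×MUL +2rd +1wr — yes → AL3|MU1|ME1|BR1|rd4|wr3
(1) want 1×ALU +2rd +1wr — yes → AL2|MU1|ME1|BR1|rd2|wr2
(2) want 1×MEM +2rd +0wr — yes → AL2|MU1|ME0|BR1|rd0|wr2
(3) want 1×MEM +2rd +0wr — FU → AL2|MU1|ME0|BR1|rd0|wr2
(4) want 1×MEM +1rd +1wr — FU → AL2|MU1|ME0|BR1|rd0|wr2
(5) want 1×ALU +1rd +1wr — RD_PORT → AL2|MU1|ME0|BR1|rd0|wr2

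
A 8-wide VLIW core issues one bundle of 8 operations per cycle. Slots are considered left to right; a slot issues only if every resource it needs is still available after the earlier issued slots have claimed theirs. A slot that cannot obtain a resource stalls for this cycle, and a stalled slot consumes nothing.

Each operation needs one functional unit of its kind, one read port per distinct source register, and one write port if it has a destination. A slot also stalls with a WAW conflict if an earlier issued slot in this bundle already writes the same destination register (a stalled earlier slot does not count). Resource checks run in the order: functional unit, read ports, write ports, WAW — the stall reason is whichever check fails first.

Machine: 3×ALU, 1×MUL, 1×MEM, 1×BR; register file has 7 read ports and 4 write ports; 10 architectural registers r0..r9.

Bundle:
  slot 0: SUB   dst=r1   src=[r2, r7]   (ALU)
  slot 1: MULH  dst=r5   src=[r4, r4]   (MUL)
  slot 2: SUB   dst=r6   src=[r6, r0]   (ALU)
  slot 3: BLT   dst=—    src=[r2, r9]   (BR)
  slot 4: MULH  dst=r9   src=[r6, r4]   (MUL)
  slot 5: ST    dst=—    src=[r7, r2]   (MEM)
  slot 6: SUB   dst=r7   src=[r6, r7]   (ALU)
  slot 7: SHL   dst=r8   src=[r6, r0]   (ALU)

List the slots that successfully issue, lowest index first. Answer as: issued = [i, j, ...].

issued = [0, 1, 2, 3]

(0) want 1×ALU +2rd +1wr — yes → AL2|MU1|ME1|BR1|rd5|wr3
(1) want 1×MUL +1rd +1wr — yes → AL2|MU0|ME1|BR1|rd4|wr2
(2) want 1×ALU +2rd +1wr — yes → AL1|MU0|ME1|BR1|rd2|wr1
(3) want 1×BR +2rd +0wr — yes → AL1|MU0|ME1|BR0|rd0|wr1
(4) want 1×MUL +2rd +1wr — FU → AL1|MU0|ME1|BR0|rd0|wr1
(5) want 1×MEM +2rd +0wr — RD_PORT → AL1|MU0|ME1|BR0|rd0|wr1
(6) want 1×ALU +2rd +1wr — RD_PORT → AL1|MU0|ME1|BR0|rd0|wr1
(7) want 1×ALU +2rd +1wr — RD_PORT → AL1|MU0|ME1|BR0|rd0|wr1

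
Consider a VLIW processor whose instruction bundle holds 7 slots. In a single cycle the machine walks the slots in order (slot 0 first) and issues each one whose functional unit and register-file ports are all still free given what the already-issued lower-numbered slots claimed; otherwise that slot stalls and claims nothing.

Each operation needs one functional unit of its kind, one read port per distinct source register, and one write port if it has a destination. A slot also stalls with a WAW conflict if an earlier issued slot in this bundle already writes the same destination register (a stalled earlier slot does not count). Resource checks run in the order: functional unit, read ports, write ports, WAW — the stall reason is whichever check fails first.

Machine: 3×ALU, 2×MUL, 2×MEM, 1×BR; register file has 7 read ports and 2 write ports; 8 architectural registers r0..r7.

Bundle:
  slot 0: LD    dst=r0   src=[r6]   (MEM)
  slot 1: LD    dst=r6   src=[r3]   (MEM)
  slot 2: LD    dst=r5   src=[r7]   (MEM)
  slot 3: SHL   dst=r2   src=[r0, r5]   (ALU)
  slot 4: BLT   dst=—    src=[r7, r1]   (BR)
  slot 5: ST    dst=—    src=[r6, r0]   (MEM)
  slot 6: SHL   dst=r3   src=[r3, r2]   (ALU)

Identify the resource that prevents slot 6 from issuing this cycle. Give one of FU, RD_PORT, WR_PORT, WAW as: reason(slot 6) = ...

[0] MEM needs rd=1 wr=1: ok; after: ALU=3 MUL=2 MEM=1 BR=1, R=6, W=1
[1] MEM needs rd=1 wr=1: ok; after: ALU=3 MUL=2 MEM=0 BR=1, R=5, W=0
[2] MEM needs rd=1 wr=1: FU; after: ALU=3 MUL=2 MEM=0 BR=1, R=5, W=0
[3] ALU needs rd=2 wr=1: WR_PORT; after: ALU=3 MUL=2 MEM=0 BR=1, R=5, W=0
[4] BR needs rd=2 wr=0: ok; after: ALU=3 MUL=2 MEM=0 BR=0, R=3, W=0
[5] MEM needs rd=2 wr=0: FU; after: ALU=3 MUL=2 MEM=0 BR=0, R=3, W=0
[6] ALU needs rd=2 wr=1: WR_PORT; after: ALU=3 MUL=2 MEM=0 BR=0, R=3, W=0

reason(slot 6) = WR_PORT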